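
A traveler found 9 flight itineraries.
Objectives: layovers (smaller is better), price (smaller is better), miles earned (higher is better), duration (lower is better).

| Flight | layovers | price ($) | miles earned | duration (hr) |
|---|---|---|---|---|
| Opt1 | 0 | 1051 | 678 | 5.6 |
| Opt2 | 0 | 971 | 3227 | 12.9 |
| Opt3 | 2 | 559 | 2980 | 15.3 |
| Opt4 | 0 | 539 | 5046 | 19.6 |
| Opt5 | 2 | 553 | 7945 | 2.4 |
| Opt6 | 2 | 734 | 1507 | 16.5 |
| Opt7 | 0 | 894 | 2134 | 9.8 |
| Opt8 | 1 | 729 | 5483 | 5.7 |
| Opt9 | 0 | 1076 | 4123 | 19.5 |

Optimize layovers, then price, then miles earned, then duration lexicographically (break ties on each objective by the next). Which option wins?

First minimize layovers: best is 0, kept {Opt1, Opt2, Opt4, Opt7, Opt9}.
Then minimize price: best is 539, kept {Opt4}.

Opt4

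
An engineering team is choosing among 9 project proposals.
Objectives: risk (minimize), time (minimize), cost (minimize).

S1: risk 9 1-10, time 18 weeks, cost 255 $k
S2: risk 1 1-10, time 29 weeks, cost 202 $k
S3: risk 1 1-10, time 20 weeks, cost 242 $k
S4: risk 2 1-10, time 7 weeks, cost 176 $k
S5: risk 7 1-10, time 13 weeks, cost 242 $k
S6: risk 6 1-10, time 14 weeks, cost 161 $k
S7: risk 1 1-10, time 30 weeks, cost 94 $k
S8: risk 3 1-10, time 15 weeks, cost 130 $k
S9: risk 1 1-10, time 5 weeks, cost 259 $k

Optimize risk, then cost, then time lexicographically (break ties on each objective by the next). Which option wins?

S7

First minimize risk: best is 1, kept {S2, S3, S7, S9}.
Then minimize cost: best is 94, kept {S7}.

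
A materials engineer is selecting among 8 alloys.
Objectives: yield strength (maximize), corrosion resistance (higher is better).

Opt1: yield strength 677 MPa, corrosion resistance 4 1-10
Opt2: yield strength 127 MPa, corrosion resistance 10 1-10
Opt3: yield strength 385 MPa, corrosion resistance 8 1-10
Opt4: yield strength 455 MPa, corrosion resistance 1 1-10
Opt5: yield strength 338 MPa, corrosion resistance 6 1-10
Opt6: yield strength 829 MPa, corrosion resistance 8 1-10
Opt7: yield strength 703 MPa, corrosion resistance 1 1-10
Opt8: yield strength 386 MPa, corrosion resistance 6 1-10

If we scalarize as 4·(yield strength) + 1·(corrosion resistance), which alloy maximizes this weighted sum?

Opt6

Opt1: 4·677 + 1·4 = 2712
Opt2: 4·127 + 1·10 = 518
Opt3: 4·385 + 1·8 = 1548
Opt4: 4·455 + 1·1 = 1821
Opt5: 4·338 + 1·6 = 1358
Opt6: 4·829 + 1·8 = 3324
Opt7: 4·703 + 1·1 = 2813
Opt8: 4·386 + 1·6 = 1550
Highest: Opt6 at 3324.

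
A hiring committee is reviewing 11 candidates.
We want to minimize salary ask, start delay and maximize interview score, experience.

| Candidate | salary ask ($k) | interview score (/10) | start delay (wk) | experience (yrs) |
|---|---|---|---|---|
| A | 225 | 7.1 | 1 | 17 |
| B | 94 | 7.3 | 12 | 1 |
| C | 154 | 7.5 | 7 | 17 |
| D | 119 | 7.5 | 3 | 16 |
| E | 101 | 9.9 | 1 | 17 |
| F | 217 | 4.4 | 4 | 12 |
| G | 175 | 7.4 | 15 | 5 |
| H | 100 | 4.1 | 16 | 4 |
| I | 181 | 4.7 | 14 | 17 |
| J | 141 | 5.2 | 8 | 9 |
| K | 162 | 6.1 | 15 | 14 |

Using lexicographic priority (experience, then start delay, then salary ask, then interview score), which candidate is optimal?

E

First maximize experience: best is 17, kept {A, C, E, I}.
Then minimize start delay: best is 1, kept {A, E}.
Then minimize salary ask: best is 101, kept {E}.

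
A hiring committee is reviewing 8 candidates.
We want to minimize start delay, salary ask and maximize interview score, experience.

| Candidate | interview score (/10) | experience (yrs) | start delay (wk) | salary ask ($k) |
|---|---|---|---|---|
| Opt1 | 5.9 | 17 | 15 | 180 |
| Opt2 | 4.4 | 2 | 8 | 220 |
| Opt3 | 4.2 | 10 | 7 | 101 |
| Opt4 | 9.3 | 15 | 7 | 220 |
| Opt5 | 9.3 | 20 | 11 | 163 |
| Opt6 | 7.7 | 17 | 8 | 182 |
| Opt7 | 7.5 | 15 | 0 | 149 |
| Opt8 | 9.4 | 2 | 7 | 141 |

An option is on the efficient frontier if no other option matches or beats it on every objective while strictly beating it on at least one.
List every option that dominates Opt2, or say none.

Opt4, Opt6, Opt7, Opt8

Opt4: interview score 9.3≥4.4, experience 15≥2, start delay 7≤8, salary ask 220≤220 — dominates Opt2.
Opt6: interview score 7.7≥4.4, experience 17≥2, start delay 8≤8, salary ask 182≤220 — dominates Opt2.
Opt7: interview score 7.5≥4.4, experience 15≥2, start delay 0≤8, salary ask 149≤220 — dominates Opt2.
Opt8: interview score 9.4≥4.4, experience 2≥2, start delay 7≤8, salary ask 141≤220 — dominates Opt2.
Others (Opt1, Opt3, Opt5) are each worse than Opt2 on at least one objective.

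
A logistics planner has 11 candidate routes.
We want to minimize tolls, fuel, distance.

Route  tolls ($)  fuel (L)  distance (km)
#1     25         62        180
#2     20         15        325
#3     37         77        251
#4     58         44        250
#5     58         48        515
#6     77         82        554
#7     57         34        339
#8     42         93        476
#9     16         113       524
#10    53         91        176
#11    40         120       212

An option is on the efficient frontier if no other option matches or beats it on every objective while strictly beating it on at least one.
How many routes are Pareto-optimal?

5

#1: not dominated.
#2: not dominated (best fuel).
#3: dominated by #1 (tolls 25≤37, fuel 62≤77, distance 180≤251).
#4: not dominated.
#5: dominated by #2 (tolls 20≤58, fuel 15≤48, distance 325≤515).
#6: dominated by #1 (tolls 25≤77, fuel 62≤82, distance 180≤554).
#7: dominated by #2 (tolls 20≤57, fuel 15≤34, distance 325≤339).
#8: dominated by #1 (tolls 25≤42, fuel 62≤93, distance 180≤476).
#9: not dominated (best tolls).
#10: not dominated (best distance).
#11: dominated by #1 (tolls 25≤40, fuel 62≤120, distance 180≤212).
Pareto-optimal: #1, #2, #4, #9, #10 → 5.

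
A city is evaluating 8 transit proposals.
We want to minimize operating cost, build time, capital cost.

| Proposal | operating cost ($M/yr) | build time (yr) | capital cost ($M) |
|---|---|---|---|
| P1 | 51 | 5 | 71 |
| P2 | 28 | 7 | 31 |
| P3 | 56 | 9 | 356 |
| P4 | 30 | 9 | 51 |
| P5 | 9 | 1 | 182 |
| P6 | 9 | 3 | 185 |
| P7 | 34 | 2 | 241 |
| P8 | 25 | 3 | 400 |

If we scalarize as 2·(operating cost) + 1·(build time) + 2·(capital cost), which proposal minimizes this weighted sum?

P2

P1: 2·51 + 1·5 + 2·71 = 249
P2: 2·28 + 1·7 + 2·31 = 125
P3: 2·56 + 1·9 + 2·356 = 833
P4: 2·30 + 1·9 + 2·51 = 171
P5: 2·9 + 1·1 + 2·182 = 383
P6: 2·9 + 1·3 + 2·185 = 391
P7: 2·34 + 1·2 + 2·241 = 552
P8: 2·25 + 1·3 + 2·400 = 853
Lowest: P2 at 125.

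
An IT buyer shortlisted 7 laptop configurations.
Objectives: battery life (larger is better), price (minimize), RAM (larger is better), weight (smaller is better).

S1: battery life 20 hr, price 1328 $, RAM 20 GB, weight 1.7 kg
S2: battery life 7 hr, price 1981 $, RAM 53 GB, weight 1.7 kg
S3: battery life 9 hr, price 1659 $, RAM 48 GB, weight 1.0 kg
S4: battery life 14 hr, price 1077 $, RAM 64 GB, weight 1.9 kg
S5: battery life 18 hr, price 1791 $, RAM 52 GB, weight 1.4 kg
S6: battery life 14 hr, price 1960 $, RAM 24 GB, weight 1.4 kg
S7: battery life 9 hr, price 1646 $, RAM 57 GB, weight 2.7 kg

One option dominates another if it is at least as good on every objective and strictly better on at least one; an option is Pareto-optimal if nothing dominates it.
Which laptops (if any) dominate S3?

none

S1: worse on RAM (20 vs 48).
S2: worse on battery life (7 vs 9).
S4: worse on weight (1.9 vs 1.0).
S5: worse on price (1791 vs 1659).
S6: worse on price (1960 vs 1659).
S7: worse on weight (2.7 vs 1.0).
No option dominates S3.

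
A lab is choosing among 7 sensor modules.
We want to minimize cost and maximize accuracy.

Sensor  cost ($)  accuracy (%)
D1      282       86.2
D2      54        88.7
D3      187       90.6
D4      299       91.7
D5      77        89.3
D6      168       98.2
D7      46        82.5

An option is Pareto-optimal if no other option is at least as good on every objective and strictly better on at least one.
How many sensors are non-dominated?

D1: dominated by D2 (cost 54≤282, accuracy 88.7≥86.2).
D2: not dominated.
D3: dominated by D6 (cost 168≤187, accuracy 98.2≥90.6).
D4: dominated by D6 (cost 168≤299, accuracy 98.2≥91.7).
D5: not dominated.
D6: not dominated (best accuracy).
D7: not dominated (best cost).
Pareto-optimal: D2, D5, D6, D7 → 4.

4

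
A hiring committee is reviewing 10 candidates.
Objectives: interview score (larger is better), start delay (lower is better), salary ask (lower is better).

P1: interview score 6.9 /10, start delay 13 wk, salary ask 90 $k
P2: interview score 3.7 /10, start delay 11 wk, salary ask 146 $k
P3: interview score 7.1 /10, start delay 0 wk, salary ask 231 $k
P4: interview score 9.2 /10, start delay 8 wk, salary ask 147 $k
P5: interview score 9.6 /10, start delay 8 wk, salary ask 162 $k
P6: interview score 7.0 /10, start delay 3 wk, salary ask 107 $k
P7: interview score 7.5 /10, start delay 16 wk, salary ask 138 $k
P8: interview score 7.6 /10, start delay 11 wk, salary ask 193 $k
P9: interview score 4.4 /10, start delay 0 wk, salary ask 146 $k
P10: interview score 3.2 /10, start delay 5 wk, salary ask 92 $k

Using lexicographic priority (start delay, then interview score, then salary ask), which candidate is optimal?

P3

First minimize start delay: best is 0, kept {P3, P9}.
Then maximize interview score: best is 7.1, kept {P3}.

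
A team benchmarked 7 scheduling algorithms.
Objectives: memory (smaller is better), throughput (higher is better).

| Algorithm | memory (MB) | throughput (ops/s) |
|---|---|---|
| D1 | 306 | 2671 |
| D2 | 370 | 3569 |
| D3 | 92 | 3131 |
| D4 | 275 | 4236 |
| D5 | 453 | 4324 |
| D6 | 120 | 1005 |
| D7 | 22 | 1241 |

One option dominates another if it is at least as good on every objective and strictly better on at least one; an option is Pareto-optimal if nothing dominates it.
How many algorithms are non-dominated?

4

D1: dominated by D3 (memory 92≤306, throughput 3131≥2671).
D2: dominated by D4 (memory 275≤370, throughput 4236≥3569).
D3: not dominated.
D4: not dominated.
D5: not dominated (best throughput).
D6: dominated by D3 (memory 92≤120, throughput 3131≥1005).
D7: not dominated (best memory).
Pareto-optimal: D3, D4, D5, D7 → 4.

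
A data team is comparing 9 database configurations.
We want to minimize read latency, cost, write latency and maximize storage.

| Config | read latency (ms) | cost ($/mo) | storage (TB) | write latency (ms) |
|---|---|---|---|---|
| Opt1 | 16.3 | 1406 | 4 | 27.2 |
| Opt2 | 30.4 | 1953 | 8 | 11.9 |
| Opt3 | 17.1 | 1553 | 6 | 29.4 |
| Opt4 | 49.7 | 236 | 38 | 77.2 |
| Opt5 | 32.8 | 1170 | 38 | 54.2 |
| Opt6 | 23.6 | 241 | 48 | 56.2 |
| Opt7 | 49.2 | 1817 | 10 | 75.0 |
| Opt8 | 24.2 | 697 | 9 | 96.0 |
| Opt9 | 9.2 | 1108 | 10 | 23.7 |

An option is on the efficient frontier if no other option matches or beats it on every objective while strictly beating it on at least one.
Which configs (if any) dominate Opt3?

Opt9: read latency 9.2≤17.1, cost 1108≤1553, storage 10≥6, write latency 23.7≤29.4 — dominates Opt3.
Others (Opt1, Opt2, Opt4, Opt5, Opt6, Opt7, Opt8) are each worse than Opt3 on at least one objective.

Opt9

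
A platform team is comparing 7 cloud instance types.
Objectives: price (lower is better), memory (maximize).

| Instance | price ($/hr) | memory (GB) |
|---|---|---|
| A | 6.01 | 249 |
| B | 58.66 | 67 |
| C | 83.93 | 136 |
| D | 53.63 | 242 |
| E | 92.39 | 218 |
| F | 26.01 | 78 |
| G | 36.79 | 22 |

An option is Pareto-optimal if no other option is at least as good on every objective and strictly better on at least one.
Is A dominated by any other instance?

No

B: worse on price (58.66 vs 6.01).
C: worse on price (83.93 vs 6.01).
D: worse on price (53.63 vs 6.01).
E: worse on price (92.39 vs 6.01).
F: worse on price (26.01 vs 6.01).
G: worse on price (36.79 vs 6.01).
No option is at least as good as A on every objective and strictly better on one.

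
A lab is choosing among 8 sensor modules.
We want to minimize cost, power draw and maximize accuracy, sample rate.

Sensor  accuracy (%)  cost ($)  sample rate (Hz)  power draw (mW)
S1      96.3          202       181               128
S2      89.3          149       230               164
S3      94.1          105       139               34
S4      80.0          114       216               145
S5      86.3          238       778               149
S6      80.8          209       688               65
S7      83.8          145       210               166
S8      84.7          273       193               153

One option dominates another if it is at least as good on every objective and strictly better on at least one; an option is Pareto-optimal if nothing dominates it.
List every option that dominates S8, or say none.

S5

S5: accuracy 86.3≥84.7, cost 238≤273, sample rate 778≥193, power draw 149≤153 — dominates S8.
Others (S1, S2, S3, S4, S6, S7) are each worse than S8 on at least one objective.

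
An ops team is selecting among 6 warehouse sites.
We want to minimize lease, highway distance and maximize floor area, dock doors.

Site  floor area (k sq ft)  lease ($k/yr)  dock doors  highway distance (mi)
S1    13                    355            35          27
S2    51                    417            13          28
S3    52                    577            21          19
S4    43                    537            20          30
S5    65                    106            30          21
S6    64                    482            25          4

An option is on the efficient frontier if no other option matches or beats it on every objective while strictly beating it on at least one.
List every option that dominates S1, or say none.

S2: worse on lease (417 vs 355).
S3: worse on lease (577 vs 355).
S4: worse on lease (537 vs 355).
S5: worse on dock doors (30 vs 35).
S6: worse on lease (482 vs 355).
No option dominates S1.

none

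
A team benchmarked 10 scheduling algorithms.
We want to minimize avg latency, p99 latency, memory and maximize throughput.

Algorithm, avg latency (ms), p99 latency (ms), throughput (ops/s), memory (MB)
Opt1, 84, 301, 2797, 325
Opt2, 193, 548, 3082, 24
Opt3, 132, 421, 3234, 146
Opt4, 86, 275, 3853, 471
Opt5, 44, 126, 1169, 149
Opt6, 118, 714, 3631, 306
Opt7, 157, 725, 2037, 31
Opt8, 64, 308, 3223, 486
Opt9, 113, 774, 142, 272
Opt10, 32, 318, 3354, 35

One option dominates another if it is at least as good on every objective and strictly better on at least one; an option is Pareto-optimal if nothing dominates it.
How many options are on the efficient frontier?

Opt1: not dominated.
Opt2: not dominated (best memory).
Opt3: dominated by Opt10 (avg latency 32≤132, p99 latency 318≤421, throughput 3354≥3234, memory 35≤146).
Opt4: not dominated (best throughput).
Opt5: not dominated (best p99 latency).
Opt6: not dominated.
Opt7: not dominated.
Opt8: not dominated.
Opt9: dominated by Opt5 (avg latency 44≤113, p99 latency 126≤774, throughput 1169≥142, memory 149≤272).
Opt10: not dominated (best avg latency).
Pareto-optimal: Opt1, Opt2, Opt4, Opt5, Opt6, Opt7, Opt8, Opt10 → 8.

8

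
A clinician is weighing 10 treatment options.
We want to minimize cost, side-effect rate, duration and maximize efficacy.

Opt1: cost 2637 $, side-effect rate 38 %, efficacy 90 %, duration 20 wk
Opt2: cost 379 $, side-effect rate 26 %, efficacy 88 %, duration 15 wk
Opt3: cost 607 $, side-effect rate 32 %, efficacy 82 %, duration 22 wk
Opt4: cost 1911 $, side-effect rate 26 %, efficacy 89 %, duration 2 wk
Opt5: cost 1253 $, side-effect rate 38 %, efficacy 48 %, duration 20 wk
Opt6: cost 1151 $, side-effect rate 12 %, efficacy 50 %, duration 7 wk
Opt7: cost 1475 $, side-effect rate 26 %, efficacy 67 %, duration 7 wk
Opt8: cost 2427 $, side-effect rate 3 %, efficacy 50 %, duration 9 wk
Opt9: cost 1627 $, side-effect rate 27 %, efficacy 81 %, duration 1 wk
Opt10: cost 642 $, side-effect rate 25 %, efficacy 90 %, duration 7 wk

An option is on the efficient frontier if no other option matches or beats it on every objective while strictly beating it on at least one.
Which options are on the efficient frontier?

Opt2, Opt4, Opt6, Opt8, Opt9, Opt10

Opt1: dominated by Opt10 (cost 642≤2637, side-effect rate 25≤38, efficacy 90≥90, duration 7≤20).
Opt2: not dominated (best cost).
Opt3: dominated by Opt2 (cost 379≤607, side-effect rate 26≤32, efficacy 88≥82, duration 15≤22).
Opt4: not dominated.
Opt5: dominated by Opt2 (cost 379≤1253, side-effect rate 26≤38, efficacy 88≥48, duration 15≤20).
Opt6: not dominated.
Opt7: dominated by Opt10 (cost 642≤1475, side-effect rate 25≤26, efficacy 90≥67, duration 7≤7).
Opt8: not dominated (best side-effect rate).
Opt9: not dominated (best duration).
Opt10: not dominated.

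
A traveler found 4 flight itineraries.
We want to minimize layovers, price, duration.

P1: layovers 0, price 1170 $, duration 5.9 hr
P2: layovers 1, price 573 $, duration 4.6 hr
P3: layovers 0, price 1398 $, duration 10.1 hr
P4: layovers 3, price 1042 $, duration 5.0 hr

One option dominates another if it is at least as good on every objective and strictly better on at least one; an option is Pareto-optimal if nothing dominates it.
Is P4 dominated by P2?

P2 vs P4: layovers 1≤3, price 573≤1042, duration 4.6≤5.0 — P2 is at least as good on every objective with at least one strict improvement.

Yes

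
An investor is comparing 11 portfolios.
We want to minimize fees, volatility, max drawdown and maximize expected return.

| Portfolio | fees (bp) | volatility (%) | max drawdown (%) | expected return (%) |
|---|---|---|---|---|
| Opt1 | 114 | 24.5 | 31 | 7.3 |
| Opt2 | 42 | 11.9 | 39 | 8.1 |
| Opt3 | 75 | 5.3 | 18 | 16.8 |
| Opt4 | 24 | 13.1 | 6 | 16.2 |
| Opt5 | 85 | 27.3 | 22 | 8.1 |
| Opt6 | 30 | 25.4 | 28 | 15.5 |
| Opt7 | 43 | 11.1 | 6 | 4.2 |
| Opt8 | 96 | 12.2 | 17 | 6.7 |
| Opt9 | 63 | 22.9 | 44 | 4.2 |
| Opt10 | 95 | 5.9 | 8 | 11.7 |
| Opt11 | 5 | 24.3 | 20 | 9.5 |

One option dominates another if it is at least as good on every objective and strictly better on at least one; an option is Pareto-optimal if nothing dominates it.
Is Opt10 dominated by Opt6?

Opt6 vs Opt10: Opt6 is worse on volatility (25.4 vs 5.9), so it does not dominate Opt10.

No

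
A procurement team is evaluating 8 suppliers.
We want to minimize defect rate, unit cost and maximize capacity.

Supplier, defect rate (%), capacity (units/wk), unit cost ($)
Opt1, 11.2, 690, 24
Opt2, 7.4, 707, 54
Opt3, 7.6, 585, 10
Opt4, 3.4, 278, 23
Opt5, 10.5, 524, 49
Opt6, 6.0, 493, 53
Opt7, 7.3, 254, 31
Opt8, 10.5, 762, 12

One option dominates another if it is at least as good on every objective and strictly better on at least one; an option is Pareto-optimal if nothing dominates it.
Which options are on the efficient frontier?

Opt1: dominated by Opt8 (defect rate 10.5≤11.2, capacity 762≥690, unit cost 12≤24).
Opt2: not dominated.
Opt3: not dominated (best unit cost).
Opt4: not dominated (best defect rate).
Opt5: dominated by Opt3 (defect rate 7.6≤10.5, capacity 585≥524, unit cost 10≤49).
Opt6: not dominated.
Opt7: dominated by Opt4 (defect rate 3.4≤7.3, capacity 278≥254, unit cost 23≤31).
Opt8: not dominated (best capacity).

Opt2, Opt3, Opt4, Opt6, Opt8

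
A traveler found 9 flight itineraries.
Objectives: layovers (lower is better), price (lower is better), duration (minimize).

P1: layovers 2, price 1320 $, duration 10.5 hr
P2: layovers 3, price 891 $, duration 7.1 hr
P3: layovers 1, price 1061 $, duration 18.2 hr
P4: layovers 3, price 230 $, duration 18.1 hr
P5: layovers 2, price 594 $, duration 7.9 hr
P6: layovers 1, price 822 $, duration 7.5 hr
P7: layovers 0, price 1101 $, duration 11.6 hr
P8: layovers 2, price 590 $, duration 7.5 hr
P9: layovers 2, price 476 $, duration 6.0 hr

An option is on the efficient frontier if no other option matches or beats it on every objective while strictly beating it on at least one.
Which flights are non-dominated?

P1: dominated by P5 (layovers 2≤2, price 594≤1320, duration 7.9≤10.5).
P2: dominated by P9 (layovers 2≤3, price 476≤891, duration 6.0≤7.1).
P3: dominated by P6 (layovers 1≤1, price 822≤1061, duration 7.5≤18.2).
P4: not dominated (best price).
P5: dominated by P8 (layovers 2≤2, price 590≤594, duration 7.5≤7.9).
P6: not dominated.
P7: not dominated (best layovers).
P8: dominated by P9 (layovers 2≤2, price 476≤590, duration 6.0≤7.5).
P9: not dominated (best duration).

P4, P6, P7, P9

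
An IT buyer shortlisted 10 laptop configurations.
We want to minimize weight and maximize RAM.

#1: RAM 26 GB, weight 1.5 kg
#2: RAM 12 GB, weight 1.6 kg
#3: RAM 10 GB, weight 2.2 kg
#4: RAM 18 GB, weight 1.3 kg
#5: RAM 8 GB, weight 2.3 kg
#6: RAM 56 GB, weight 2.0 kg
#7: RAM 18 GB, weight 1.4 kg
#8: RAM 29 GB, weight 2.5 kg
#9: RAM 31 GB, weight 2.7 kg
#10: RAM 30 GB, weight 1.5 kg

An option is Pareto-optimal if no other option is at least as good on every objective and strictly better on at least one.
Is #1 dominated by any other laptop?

#10 vs #1: RAM 30≥26, weight 1.5≤1.5 — #10 is at least as good on every objective and strictly better on at least one, so #10 dominates #1.

Yes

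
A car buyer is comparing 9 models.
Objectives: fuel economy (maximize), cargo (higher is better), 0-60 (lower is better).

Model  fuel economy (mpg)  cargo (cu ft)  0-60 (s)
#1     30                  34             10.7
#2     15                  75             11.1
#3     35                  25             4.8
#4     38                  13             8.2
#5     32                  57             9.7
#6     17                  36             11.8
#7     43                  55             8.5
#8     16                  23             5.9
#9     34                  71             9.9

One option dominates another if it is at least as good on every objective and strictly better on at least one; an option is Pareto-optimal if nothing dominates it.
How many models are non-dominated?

#1: dominated by #5 (fuel economy 32≥30, cargo 57≥34, 0-60 9.7≤10.7).
#2: not dominated (best cargo).
#3: not dominated (best 0-60).
#4: not dominated.
#5: not dominated.
#6: dominated by #5 (fuel economy 32≥17, cargo 57≥36, 0-60 9.7≤11.8).
#7: not dominated (best fuel economy).
#8: dominated by #3 (fuel economy 35≥16, cargo 25≥23, 0-60 4.8≤5.9).
#9: not dominated.
Pareto-optimal: #2, #3, #4, #5, #7, #9 → 6.

6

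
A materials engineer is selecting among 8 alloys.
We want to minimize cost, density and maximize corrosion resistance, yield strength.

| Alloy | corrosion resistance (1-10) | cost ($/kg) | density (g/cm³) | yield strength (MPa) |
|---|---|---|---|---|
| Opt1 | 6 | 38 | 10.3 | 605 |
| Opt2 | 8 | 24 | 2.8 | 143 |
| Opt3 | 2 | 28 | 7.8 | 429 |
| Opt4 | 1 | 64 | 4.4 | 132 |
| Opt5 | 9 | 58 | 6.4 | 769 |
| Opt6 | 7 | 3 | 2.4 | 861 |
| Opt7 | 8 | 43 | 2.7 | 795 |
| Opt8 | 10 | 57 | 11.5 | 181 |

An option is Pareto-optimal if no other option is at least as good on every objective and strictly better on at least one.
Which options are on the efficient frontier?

Opt2, Opt5, Opt6, Opt7, Opt8

Opt1: dominated by Opt6 (corrosion resistance 7≥6, cost 3≤38, density 2.4≤10.3, yield strength 861≥605).
Opt2: not dominated.
Opt3: dominated by Opt6 (corrosion resistance 7≥2, cost 3≤28, density 2.4≤7.8, yield strength 861≥429).
Opt4: dominated by Opt2 (corrosion resistance 8≥1, cost 24≤64, density 2.8≤4.4, yield strength 143≥132).
Opt5: not dominated.
Opt6: not dominated (best cost).
Opt7: not dominated.
Opt8: not dominated (best corrosion resistance).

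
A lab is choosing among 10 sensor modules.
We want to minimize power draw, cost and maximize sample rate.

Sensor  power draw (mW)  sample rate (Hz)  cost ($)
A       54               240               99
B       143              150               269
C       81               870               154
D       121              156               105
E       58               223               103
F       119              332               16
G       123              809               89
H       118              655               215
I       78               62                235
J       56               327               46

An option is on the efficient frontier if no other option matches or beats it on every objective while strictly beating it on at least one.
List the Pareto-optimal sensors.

A, C, F, G, J

A: not dominated (best power draw).
B: dominated by A (power draw 54≤143, sample rate 240≥150, cost 99≤269).
C: not dominated (best sample rate).
D: dominated by A (power draw 54≤121, sample rate 240≥156, cost 99≤105).
E: dominated by A (power draw 54≤58, sample rate 240≥223, cost 99≤103).
F: not dominated (best cost).
G: not dominated.
H: dominated by C (power draw 81≤118, sample rate 870≥655, cost 154≤215).
I: dominated by A (power draw 54≤78, sample rate 240≥62, cost 99≤235).
J: not dominated.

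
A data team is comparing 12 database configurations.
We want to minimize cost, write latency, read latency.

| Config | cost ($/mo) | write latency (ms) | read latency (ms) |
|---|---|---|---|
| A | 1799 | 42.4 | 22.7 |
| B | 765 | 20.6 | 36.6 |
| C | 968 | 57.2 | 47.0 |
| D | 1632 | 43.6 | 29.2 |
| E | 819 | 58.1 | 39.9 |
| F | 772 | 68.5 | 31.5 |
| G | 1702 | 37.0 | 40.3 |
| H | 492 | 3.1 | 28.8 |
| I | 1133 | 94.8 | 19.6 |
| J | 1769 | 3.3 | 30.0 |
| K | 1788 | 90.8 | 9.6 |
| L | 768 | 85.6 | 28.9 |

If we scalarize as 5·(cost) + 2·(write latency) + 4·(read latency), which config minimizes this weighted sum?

A: 5·1799 + 2·42.4 + 4·22.7 = 9170.6
B: 5·765 + 2·20.6 + 4·36.6 = 4012.6
C: 5·968 + 2·57.2 + 4·47.0 = 5142.4
D: 5·1632 + 2·43.6 + 4·29.2 = 8364.0
E: 5·819 + 2·58.1 + 4·39.9 = 4370.8
F: 5·772 + 2·68.5 + 4·31.5 = 4123.0
G: 5·1702 + 2·37.0 + 4·40.3 = 8745.2
H: 5·492 + 2·3.1 + 4·28.8 = 2581.4
I: 5·1133 + 2·94.8 + 4·19.6 = 5933.0
J: 5·1769 + 2·3.3 + 4·30.0 = 8971.6
K: 5·1788 + 2·90.8 + 4·9.6 = 9160.0
L: 5·768 + 2·85.6 + 4·28.9 = 4126.8
Lowest: H at 2581.4.

H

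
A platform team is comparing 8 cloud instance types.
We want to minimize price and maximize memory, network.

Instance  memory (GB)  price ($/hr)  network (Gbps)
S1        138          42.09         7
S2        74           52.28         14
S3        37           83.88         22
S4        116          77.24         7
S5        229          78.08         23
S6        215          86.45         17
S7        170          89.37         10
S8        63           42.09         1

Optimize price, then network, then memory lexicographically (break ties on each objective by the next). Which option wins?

First minimize price: best is 42.09, kept {S1, S8}.
Then maximize network: best is 7, kept {S1}.

S1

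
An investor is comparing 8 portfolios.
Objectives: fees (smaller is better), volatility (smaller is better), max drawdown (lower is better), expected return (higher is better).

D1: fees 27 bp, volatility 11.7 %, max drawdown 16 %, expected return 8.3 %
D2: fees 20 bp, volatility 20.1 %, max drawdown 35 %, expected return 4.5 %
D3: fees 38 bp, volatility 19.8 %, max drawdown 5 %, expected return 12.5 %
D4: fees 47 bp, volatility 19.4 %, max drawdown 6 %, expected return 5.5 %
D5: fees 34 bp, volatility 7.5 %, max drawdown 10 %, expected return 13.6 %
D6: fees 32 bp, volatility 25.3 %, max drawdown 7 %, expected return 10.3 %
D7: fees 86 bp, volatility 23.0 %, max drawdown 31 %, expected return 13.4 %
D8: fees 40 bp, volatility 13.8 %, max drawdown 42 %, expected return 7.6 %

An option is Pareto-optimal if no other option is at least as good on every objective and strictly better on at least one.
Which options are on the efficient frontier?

D1, D2, D3, D4, D5, D6

D1: not dominated.
D2: not dominated (best fees).
D3: not dominated (best max drawdown).
D4: not dominated.
D5: not dominated (best volatility).
D6: not dominated.
D7: dominated by D5 (fees 34≤86, volatility 7.5≤23.0, max drawdown 10≤31, expected return 13.6≥13.4).
D8: dominated by D1 (fees 27≤40, volatility 11.7≤13.8, max drawdown 16≤42, expected return 8.3≥7.6).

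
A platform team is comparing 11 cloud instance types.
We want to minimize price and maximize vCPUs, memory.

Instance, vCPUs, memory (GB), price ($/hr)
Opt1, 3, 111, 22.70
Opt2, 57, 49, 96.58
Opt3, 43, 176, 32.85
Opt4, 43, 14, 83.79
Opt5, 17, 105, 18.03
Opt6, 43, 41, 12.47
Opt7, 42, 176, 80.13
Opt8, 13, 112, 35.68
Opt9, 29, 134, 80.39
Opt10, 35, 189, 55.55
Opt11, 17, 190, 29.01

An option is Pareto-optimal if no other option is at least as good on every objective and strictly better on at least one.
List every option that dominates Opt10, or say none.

Opt1: worse on vCPUs (3 vs 35).
Opt2: worse on memory (49 vs 189).
Opt3: worse on memory (176 vs 189).
Opt4: worse on memory (14 vs 189).
Opt5: worse on vCPUs (17 vs 35).
Opt6: worse on memory (41 vs 189).
Opt7: worse on memory (176 vs 189).
Opt8: worse on vCPUs (13 vs 35).
Opt9: worse on vCPUs (29 vs 35).
Opt11: worse on vCPUs (17 vs 35).
No option dominates Opt10.

none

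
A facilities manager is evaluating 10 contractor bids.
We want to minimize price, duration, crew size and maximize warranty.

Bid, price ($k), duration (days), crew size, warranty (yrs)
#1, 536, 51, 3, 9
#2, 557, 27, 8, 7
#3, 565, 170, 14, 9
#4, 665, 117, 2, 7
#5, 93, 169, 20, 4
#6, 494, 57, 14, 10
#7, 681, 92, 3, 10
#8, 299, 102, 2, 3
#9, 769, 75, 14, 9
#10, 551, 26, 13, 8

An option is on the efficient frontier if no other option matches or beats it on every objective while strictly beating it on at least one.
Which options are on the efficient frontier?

#1: not dominated.
#2: not dominated.
#3: dominated by #1 (price 536≤565, duration 51≤170, crew size 3≤14, warranty 9≥9).
#4: not dominated.
#5: not dominated (best price).
#6: not dominated.
#7: not dominated.
#8: not dominated.
#9: dominated by #1 (price 536≤769, duration 51≤75, crew size 3≤14, warranty 9≥9).
#10: not dominated (best duration).

#1, #2, #4, #5, #6, #7, #8, #10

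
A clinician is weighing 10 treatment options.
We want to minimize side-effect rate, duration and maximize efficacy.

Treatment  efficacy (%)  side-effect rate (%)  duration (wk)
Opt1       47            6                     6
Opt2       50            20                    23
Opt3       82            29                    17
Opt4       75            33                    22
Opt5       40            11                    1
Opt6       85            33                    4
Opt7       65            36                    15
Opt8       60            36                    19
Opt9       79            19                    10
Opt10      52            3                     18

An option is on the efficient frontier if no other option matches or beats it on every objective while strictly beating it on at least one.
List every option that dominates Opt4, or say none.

Opt3, Opt6, Opt9

Opt3: efficacy 82≥75, side-effect rate 29≤33, duration 17≤22 — dominates Opt4.
Opt6: efficacy 85≥75, side-effect rate 33≤33, duration 4≤22 — dominates Opt4.
Opt9: efficacy 79≥75, side-effect rate 19≤33, duration 10≤22 — dominates Opt4.
Others (Opt1, Opt2, Opt5, Opt7, Opt8, Opt10) are each worse than Opt4 on at least one objective.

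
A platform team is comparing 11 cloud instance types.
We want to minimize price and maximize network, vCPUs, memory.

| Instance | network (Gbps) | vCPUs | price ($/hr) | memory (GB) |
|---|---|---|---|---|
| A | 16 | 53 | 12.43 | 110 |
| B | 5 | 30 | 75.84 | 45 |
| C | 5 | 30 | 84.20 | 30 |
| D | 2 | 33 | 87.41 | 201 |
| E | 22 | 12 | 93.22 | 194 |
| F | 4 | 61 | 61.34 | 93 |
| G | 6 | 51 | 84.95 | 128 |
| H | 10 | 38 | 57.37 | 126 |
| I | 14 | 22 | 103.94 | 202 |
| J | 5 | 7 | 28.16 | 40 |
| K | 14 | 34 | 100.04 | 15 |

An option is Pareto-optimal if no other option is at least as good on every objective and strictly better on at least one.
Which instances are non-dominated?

A: not dominated (best price).
B: dominated by A (network 16≥5, vCPUs 53≥30, price 12.43≤75.84, memory 110≥45).
C: dominated by A (network 16≥5, vCPUs 53≥30, price 12.43≤84.20, memory 110≥30).
D: not dominated.
E: not dominated (best network).
F: not dominated (best vCPUs).
G: not dominated.
H: not dominated.
I: not dominated (best memory).
J: dominated by A (network 16≥5, vCPUs 53≥7, price 12.43≤28.16, memory 110≥40).
K: dominated by A (network 16≥14, vCPUs 53≥34, price 12.43≤100.04, memory 110≥15).

A, D, E, F, G, H, I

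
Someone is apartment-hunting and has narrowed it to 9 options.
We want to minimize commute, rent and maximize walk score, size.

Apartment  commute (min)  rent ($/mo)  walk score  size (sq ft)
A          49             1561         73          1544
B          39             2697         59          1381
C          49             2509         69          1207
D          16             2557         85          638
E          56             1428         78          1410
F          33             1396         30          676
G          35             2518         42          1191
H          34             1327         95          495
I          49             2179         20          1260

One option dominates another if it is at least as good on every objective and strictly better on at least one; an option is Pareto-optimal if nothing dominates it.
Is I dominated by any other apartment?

Yes

A vs I: commute 49≤49, rent 1561≤2179, walk score 73≥20, size 1544≥1260 — A is at least as good on every objective and strictly better on at least one, so A dominates I.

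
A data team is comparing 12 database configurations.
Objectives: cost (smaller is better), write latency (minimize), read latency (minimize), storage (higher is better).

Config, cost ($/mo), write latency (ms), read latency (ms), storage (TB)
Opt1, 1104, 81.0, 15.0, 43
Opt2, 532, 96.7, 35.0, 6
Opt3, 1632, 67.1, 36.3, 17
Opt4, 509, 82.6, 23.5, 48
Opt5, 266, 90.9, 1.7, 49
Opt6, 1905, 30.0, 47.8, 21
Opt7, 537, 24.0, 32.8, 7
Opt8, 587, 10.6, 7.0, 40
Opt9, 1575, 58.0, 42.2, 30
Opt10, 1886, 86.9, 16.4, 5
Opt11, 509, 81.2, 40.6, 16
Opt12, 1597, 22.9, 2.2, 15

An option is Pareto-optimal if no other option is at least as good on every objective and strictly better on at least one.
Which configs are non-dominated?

Opt1: not dominated.
Opt2: dominated by Opt4 (cost 509≤532, write latency 82.6≤96.7, read latency 23.5≤35.0, storage 48≥6).
Opt3: dominated by Opt8 (cost 587≤1632, write latency 10.6≤67.1, read latency 7.0≤36.3, storage 40≥17).
Opt4: not dominated.
Opt5: not dominated (best cost).
Opt6: dominated by Opt8 (cost 587≤1905, write latency 10.6≤30.0, read latency 7.0≤47.8, storage 40≥21).
Opt7: not dominated.
Opt8: not dominated (best write latency).
Opt9: dominated by Opt8 (cost 587≤1575, write latency 10.6≤58.0, read latency 7.0≤42.2, storage 40≥30).
Opt10: dominated by Opt1 (cost 1104≤1886, write latency 81.0≤86.9, read latency 15.0≤16.4, storage 43≥5).
Opt11: not dominated.
Opt12: not dominated.

Opt1, Opt4, Opt5, Opt7, Opt8, Opt11, Opt12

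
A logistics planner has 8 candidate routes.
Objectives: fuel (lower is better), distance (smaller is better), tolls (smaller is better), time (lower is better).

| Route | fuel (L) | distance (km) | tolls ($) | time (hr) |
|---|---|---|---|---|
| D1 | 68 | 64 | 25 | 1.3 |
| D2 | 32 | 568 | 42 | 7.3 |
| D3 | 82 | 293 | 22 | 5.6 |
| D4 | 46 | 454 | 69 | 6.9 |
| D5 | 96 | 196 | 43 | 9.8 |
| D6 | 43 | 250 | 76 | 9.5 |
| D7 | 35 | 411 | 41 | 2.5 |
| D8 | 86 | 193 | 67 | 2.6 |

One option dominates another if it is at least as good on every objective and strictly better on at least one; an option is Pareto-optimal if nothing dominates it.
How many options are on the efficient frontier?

5

D1: not dominated (best distance).
D2: not dominated (best fuel).
D3: not dominated (best tolls).
D4: dominated by D7 (fuel 35≤46, distance 411≤454, tolls 41≤69, time 2.5≤6.9).
D5: dominated by D1 (fuel 68≤96, distance 64≤196, tolls 25≤43, time 1.3≤9.8).
D6: not dominated.
D7: not dominated.
D8: dominated by D1 (fuel 68≤86, distance 64≤193, tolls 25≤67, time 1.3≤2.6).
Pareto-optimal: D1, D2, D3, D6, D7 → 5.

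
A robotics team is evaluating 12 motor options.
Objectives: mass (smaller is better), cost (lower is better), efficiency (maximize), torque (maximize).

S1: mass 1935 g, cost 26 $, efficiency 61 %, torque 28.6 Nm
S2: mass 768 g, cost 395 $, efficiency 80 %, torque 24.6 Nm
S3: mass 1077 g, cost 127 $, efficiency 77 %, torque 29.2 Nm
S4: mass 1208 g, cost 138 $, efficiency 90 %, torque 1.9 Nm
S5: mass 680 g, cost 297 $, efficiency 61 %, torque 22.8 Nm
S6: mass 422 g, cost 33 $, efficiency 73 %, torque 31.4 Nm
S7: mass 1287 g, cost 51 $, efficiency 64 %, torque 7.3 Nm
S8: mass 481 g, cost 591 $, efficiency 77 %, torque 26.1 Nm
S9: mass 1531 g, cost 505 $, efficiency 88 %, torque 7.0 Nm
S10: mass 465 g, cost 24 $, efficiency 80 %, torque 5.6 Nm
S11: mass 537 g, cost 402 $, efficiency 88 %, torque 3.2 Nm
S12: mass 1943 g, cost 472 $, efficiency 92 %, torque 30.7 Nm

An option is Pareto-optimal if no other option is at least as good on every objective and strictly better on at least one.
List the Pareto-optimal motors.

S1, S2, S3, S4, S6, S8, S9, S10, S11, S12

S1: not dominated.
S2: not dominated.
S3: not dominated.
S4: not dominated.
S5: dominated by S6 (mass 422≤680, cost 33≤297, efficiency 73≥61, torque 31.4≥22.8).
S6: not dominated (best mass).
S7: dominated by S6 (mass 422≤1287, cost 33≤51, efficiency 73≥64, torque 31.4≥7.3).
S8: not dominated.
S9: not dominated.
S10: not dominated (best cost).
S11: not dominated.
S12: not dominated (best efficiency).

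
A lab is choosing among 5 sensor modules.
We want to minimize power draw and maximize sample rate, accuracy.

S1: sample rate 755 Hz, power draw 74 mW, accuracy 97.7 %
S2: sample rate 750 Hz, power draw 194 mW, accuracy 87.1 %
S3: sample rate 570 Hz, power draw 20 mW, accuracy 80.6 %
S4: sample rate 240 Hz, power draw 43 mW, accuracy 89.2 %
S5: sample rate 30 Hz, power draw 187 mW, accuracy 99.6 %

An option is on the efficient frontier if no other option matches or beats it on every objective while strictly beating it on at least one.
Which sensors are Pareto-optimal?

S1, S3, S4, S5

S1: not dominated (best sample rate).
S2: dominated by S1 (sample rate 755≥750, power draw 74≤194, accuracy 97.7≥87.1).
S3: not dominated (best power draw).
S4: not dominated.
S5: not dominated (best accuracy).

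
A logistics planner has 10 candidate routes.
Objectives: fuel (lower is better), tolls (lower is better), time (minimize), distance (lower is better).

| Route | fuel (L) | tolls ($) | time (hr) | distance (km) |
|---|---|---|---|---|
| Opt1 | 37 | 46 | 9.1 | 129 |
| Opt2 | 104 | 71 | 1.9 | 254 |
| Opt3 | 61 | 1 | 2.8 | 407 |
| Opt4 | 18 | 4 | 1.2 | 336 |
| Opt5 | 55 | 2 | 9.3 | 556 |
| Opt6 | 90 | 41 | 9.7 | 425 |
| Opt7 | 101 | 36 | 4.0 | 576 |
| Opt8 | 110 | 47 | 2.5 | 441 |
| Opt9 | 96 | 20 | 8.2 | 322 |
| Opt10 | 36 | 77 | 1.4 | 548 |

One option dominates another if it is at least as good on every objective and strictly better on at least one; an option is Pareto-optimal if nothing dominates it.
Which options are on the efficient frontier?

Opt1, Opt2, Opt3, Opt4, Opt5, Opt9

Opt1: not dominated (best distance).
Opt2: not dominated.
Opt3: not dominated (best tolls).
Opt4: not dominated (best fuel).
Opt5: not dominated.
Opt6: dominated by Opt3 (fuel 61≤90, tolls 1≤41, time 2.8≤9.7, distance 407≤425).
Opt7: dominated by Opt3 (fuel 61≤101, tolls 1≤36, time 2.8≤4.0, distance 407≤576).
Opt8: dominated by Opt4 (fuel 18≤110, tolls 4≤47, time 1.2≤2.5, distance 336≤441).
Opt9: not dominated.
Opt10: dominated by Opt4 (fuel 18≤36, tolls 4≤77, time 1.2≤1.4, distance 336≤548).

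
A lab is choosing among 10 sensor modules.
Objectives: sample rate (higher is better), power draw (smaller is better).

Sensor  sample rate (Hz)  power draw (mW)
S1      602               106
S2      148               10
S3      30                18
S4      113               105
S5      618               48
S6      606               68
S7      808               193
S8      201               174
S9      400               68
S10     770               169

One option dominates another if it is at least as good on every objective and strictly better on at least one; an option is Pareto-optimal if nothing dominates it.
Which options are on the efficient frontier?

S1: dominated by S5 (sample rate 618≥602, power draw 48≤106).
S2: not dominated (best power draw).
S3: dominated by S2 (sample rate 148≥30, power draw 10≤18).
S4: dominated by S2 (sample rate 148≥113, power draw 10≤105).
S5: not dominated.
S6: dominated by S5 (sample rate 618≥606, power draw 48≤68).
S7: not dominated (best sample rate).
S8: dominated by S1 (sample rate 602≥201, power draw 106≤174).
S9: dominated by S5 (sample rate 618≥400, power draw 48≤68).
S10: not dominated.

S2, S5, S7, S10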